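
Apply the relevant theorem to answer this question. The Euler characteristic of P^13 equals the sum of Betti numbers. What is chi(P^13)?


The complex projective space P^13 has one cell in each even real dimension 0, 2, ..., 26.
The cohomology groups are H^{2k}(P^13) = Z for k = 0,...,13, and 0 otherwise.
Euler characteristic = sum of Betti numbers = 1 per even-dimensional cohomology group.
chi(P^13) = 13 + 1 = 14

14


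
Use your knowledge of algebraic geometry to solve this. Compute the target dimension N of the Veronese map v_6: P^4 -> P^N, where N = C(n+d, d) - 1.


The Veronese embedding v_d: P^n -> P^N maps each point to all
degree-d monomials in n+1 homogeneous coordinates.
N = C(n+d, d) - 1
N = C(4+6, 6) - 1
N = C(10, 6) - 1
C(10, 6) = 210
N = 210 - 1 = 209

209


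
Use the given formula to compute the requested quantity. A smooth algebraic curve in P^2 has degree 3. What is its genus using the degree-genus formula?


Using the genus formula for smooth plane curves:
g = (d-1)(d-2)/2
g = (3-1)(3-2)/2
g = 2*1/2
g = 2/2 = 1

1


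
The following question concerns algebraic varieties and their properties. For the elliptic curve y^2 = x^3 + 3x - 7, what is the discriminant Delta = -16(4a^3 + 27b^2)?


Compute each component:
4a^3 = 4*3^3 = 4*27 = 108
27b^2 = 27*(-7)^2 = 27*49 = 1323
4a^3 + 27b^2 = 108 + 1323 = 1431
Delta = -16*1431 = -22896

-22896


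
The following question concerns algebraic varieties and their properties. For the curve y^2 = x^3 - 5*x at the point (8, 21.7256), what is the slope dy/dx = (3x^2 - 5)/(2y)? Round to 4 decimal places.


Using implicit differentiation of y^2 = x^3 - 5*x:
2y * dy/dx = 3x^2 - 5
dy/dx = (3x^2 - 5)/(2y)
Numerator: 3*8^2 - 5 = 187
Denominator: 2*21.7256 = 43.4512
dy/dx = 187/43.4512 = 4.3037

4.3037


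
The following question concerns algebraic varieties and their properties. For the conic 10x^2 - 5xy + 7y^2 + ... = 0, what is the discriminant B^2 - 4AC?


The discriminant of a conic Ax^2 + Bxy + Cy^2 + ... = 0 is B^2 - 4AC.
B^2 = (-5)^2 = 25
4AC = 4*10*7 = 280
Discriminant = 25 - 280 = -255

-255


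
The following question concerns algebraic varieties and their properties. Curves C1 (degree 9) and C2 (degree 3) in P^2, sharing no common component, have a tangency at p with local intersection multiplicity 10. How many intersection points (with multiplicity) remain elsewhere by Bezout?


By Bezout's theorem, the total intersection number is d1 * d2.
Total = 9 * 3 = 27
Intersection multiplicity at p = 10
Remaining intersections = 27 - 10 = 17

17


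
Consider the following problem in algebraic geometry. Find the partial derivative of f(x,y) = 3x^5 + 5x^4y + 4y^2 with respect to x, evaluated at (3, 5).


df/dx = 5*3*x^4 + 4*5*x^3*y
At (3,5): 5*3*3^4 + 4*5*3^3*5
= 1215 + 2700
= 3915

3915


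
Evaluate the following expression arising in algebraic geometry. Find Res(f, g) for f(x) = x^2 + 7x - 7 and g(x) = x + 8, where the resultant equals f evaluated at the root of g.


For Res(f, x - c), we evaluate f at x = c.
f(-8) = (-8)^2 + 7*(-8) - 7
= 64 - 56 - 7
= 8 - 7 = 1
Res(f, g) = 1

1


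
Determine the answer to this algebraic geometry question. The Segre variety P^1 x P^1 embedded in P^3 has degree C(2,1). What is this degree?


The degree of the Segre variety P^1 x P^1 is C(m+n, m).
= C(2, 1)
= 2

2


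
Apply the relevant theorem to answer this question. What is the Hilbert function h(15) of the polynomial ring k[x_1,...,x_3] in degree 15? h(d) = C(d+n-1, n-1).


The Hilbert function for the polynomial ring in 3 variables is:
h(d) = C(d+n-1, n-1)
h(15) = C(15+3-1, 3-1) = C(17, 2)
= 17! / (2! * 15!)
= 136

136


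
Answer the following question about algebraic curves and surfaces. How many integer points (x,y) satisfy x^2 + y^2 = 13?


Systematically check integer values of x where x^2 <= 13.
For each valid x, check if 13 - x^2 is a perfect square.
x=2: 13 - 4 = 9, sqrt = 3 (valid)
x=3: 13 - 9 = 4, sqrt = 2 (valid)
Total integer solutions found: 8

8


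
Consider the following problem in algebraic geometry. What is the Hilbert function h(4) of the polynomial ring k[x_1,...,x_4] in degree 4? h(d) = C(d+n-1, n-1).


The Hilbert function for the polynomial ring in 4 variables is:
h(d) = C(d+n-1, n-1)
h(4) = C(4+4-1, 4-1) = C(7, 3)
= 7! / (3! * 4!)
= 35

35


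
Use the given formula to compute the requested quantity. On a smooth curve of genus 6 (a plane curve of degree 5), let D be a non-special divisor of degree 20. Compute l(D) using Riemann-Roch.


First, compute the genus of a smooth plane curve of degree 5:
g = (d-1)(d-2)/2 = (5-1)(5-2)/2 = 6
For a non-special divisor D (i.e., h^1(D) = 0), Riemann-Roch gives:
l(D) = deg(D) - g + 1
Since deg(D) = 20 >= 2g - 1 = 11, D is non-special.
l(D) = 20 - 6 + 1 = 15

15


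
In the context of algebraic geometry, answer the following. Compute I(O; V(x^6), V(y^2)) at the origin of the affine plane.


The intersection multiplicity of V(x^a) and V(y^b) at the origin is:
I(O; V(x^6), V(y^2)) = dim_k(k[x,y]/(x^6, y^2))
A basis for k[x,y]/(x^6, y^2) is the set of monomials x^i * y^j
where 0 <= i < 6 and 0 <= j < 2.
The number of such monomials is 6 * 2 = 12

12


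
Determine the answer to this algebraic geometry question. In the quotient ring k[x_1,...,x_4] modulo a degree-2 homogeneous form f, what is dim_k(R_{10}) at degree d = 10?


For R = k[x_1,...,x_n]/(f) with f homogeneous of degree e:
The Hilbert series is (1 - t^e)/(1 - t)^n.
So h(d) = C(d+n-1, n-1) - C(d-e+n-1, n-1) for d >= e.
With n=4, e=2, d=10:
C(10+4-1, 4-1) = C(13, 3) = 286
C(10-2+4-1, 4-1) = C(11, 3) = 165
h(10) = 286 - 165 = 121

121


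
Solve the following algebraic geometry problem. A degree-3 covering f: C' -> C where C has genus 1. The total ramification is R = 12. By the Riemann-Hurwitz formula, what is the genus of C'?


Riemann-Hurwitz formula: 2g' - 2 = d(2g - 2) + R
Given: d = 3, g = 1, R = 12
2g' - 2 = 3*(2*1 - 2) + 12
2g' - 2 = 3*0 + 12
2g' - 2 = 0 + 12 = 12
2g' = 14
g' = 7

7


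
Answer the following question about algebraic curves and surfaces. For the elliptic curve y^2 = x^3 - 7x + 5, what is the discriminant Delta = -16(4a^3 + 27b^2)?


Compute each component:
4a^3 = 4*(-7)^3 = 4*(-343) = -1372
27b^2 = 27*5^2 = 27*25 = 675
4a^3 + 27b^2 = -1372 + 675 = -697
Delta = -16*(-697) = 11152

11152


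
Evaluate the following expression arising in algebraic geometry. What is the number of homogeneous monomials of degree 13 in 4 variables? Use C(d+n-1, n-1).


The number of degree-13 monomials in 4 variables is C(d+n-1, n-1).
= C(13+4-1, 4-1) = C(16, 3)
= 560

560


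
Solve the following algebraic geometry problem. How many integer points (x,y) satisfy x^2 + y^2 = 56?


Systematically check integer values of x where x^2 <= 56.
For each valid x, check if 56 - x^2 is a perfect square.
Total integer solutions found: 0

0


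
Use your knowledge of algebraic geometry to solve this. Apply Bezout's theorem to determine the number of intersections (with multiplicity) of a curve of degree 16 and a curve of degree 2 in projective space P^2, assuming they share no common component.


Bezout's theorem states the intersection count equals the product of degrees.
Intersection count = 16 * 2 = 32

32


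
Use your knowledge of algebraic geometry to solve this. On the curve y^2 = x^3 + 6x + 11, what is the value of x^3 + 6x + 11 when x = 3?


Compute x^3 + 6x + 11 at x = 3:
x^3 = 3^3 = 27
6*x = 6*3 = 18
Sum: 27 + 18 + 11 = 56

56


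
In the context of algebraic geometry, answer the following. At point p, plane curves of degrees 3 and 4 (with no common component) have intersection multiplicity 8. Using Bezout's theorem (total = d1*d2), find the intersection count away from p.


By Bezout's theorem, the total intersection number is d1 * d2.
Total = 3 * 4 = 12
Intersection multiplicity at p = 8
Remaining intersections = 12 - 8 = 4

4


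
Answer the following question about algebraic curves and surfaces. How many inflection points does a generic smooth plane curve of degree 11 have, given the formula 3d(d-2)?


For a general smooth plane curve C of degree d, the inflection points are
the intersection of C with its Hessian curve, which has degree 3(d-2).
By Bezout, the total intersection number is d * 3(d-2) = 11 * 27 = 297.
For a general curve every flex is ordinary, so each contributes
multiplicity 1 to C·Hess(C), and the number of distinct inflection
points is 3d(d-2).
Inflection points = 3*11*(11-2) = 3*11*9 = 297

297


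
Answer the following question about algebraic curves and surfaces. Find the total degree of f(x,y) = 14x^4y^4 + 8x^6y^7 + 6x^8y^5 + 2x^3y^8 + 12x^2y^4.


Examine each term for its total degree (sum of exponents).
  Term '14x^4y^4' has total degree 4+4 = 8.
  Term '8x^6y^7' has total degree 6+7 = 13.
  Term '6x^8y^5' has total degree 8+5 = 13.
  Term '2x^3y^8' has total degree 3+8 = 11.
  Term '12x^2y^4' has total degree 2+4 = 6.
The maximum total degree among all terms is 13.

13


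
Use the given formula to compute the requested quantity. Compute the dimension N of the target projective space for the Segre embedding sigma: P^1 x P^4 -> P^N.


The Segre embedding maps P^m x P^n into P^N via
all products of coordinates from each factor.
N = (m+1)(n+1) - 1
N = (1+1)(4+1) - 1
N = 2*5 - 1
N = 10 - 1 = 9

9


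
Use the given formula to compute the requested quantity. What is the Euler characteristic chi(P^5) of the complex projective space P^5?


The complex projective space P^5 has one cell in each even real dimension 0, 2, ..., 10.
The cohomology groups are H^{2k}(P^5) = Z for k = 0,...,5, and 0 otherwise.
Euler characteristic = sum of Betti numbers = 1 per even-dimensional cohomology group.
chi(P^5) = 5 + 1 = 6

6


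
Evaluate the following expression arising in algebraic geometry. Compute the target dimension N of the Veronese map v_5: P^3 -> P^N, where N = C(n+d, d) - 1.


The Veronese embedding v_d: P^n -> P^N maps each point to all
degree-d monomials in n+1 homogeneous coordinates.
N = C(n+d, d) - 1
N = C(3+5, 5) - 1
N = C(8, 5) - 1
C(8, 5) = 56
N = 56 - 1 = 55

55


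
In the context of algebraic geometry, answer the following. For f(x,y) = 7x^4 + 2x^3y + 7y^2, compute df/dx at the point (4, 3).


df/dx = 4*7*x^3 + 3*2*x^2*y
At (4,3): 4*7*4^3 + 3*2*4^2*3
= 1792 + 288
= 2080

2080


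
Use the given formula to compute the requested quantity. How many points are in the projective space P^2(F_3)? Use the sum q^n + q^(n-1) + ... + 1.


P^2(F_3) has (q^(n+1) - 1)/(q - 1) points.
= 3^2 + 3^1 + 3^0
= 9 + 3 + 1
= 13

13


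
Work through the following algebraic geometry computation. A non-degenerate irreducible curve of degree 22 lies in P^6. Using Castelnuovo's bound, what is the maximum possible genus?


Castelnuovo's bound: write d - 1 = m(r-1) + epsilon with 0 <= epsilon < r-1.
d - 1 = 22 - 1 = 21
r - 1 = 6 - 1 = 5
21 = 4*5 + 1, so m = 4, epsilon = 1
pi(d, r) = m(m-1)(r-1)/2 + m*epsilon
= 4*3*5/2 + 4*1
= 60/2 + 4
= 30 + 4 = 34

34


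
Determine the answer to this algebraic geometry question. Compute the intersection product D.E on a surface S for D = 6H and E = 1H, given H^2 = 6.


Using bilinearity of the intersection pairing on a surface S:
(aH).(bH) = ab * (H.H)
We have H^2 = 6.
D.E = (6H).(1H) = 6*1*6
= 6*6
= 36

36


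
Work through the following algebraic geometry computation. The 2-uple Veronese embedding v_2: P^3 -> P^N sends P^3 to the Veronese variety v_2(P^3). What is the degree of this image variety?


The Veronese variety v_2(P^3) has degree d^r.
d^r = 2^3 = 8

8


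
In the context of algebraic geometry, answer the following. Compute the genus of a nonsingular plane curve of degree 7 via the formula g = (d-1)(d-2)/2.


Using the genus formula for smooth plane curves:
g = (d-1)(d-2)/2
g = (7-1)(7-2)/2
g = 6*5/2
g = 30/2 = 15

15


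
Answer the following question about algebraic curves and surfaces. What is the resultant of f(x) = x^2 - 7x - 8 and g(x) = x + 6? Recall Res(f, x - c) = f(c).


For Res(f, x - c), we evaluate f at x = c.
f(-6) = (-6)^2 - 7*(-6) - 8
= 36 + 42 - 8
= 78 - 8 = 70
Res(f, g) = 70

70


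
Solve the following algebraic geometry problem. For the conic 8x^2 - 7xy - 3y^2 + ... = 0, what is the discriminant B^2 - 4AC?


The discriminant of a conic Ax^2 + Bxy + Cy^2 + ... = 0 is B^2 - 4AC.
B^2 = (-7)^2 = 49
4AC = 4*8*(-3) = -96
Discriminant = 49 + 96 = 145

145


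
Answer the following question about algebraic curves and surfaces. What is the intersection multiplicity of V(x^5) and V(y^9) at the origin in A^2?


The intersection multiplicity of V(x^a) and V(y^b) at the origin is:
I(O; V(x^5), V(y^9)) = dim_k(k[x,y]/(x^5, y^9))
A basis for k[x,y]/(x^5, y^9) is the set of monomials x^i * y^j
where 0 <= i < 5 and 0 <= j < 9.
The number of such monomials is 5 * 9 = 45

45


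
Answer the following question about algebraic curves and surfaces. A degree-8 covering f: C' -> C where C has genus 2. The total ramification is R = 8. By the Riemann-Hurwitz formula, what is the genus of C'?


Riemann-Hurwitz formula: 2g' - 2 = d(2g - 2) + R
Given: d = 8, g = 2, R = 8
2g' - 2 = 8*(2*2 - 2) + 8
2g' - 2 = 8*2 + 8
2g' - 2 = 16 + 8 = 24
2g' = 26
g' = 13

13


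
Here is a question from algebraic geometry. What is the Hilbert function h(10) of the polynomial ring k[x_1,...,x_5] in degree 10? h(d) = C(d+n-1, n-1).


The Hilbert function for the polynomial ring in 5 variables is:
h(d) = C(d+n-1, n-1)
h(10) = C(10+5-1, 5-1) = C(14, 4)
= 14! / (4! * 10!)
= 1001

1001


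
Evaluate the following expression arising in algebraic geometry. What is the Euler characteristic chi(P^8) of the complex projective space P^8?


The complex projective space P^8 has one cell in each even real dimension 0, 2, ..., 16.
The cohomology groups are H^{2k}(P^8) = Z for k = 0,...,8, and 0 otherwise.
Euler characteristic = sum of Betti numbers = 1 per even-dimensional cohomology group.
chi(P^8) = 8 + 1 = 9

9


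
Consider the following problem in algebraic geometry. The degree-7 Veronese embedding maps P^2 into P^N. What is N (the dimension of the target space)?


The Veronese embedding v_d: P^n -> P^N maps each point to all
degree-d monomials in n+1 homogeneous coordinates.
N = C(n+d, d) - 1
N = C(2+7, 7) - 1
N = C(9, 7) - 1
C(9, 7) = 36
N = 36 - 1 = 35

35


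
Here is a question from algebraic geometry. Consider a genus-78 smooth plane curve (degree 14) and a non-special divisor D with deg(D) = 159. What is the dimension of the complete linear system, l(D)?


First, compute the genus of a smooth plane curve of degree 14:
g = (d-1)(d-2)/2 = (14-1)(14-2)/2 = 78
For a non-special divisor D (i.e., h^1(D) = 0), Riemann-Roch gives:
l(D) = deg(D) - g + 1
Since deg(D) = 159 >= 2g - 1 = 155, D is non-special.
l(D) = 159 - 78 + 1 = 82

82


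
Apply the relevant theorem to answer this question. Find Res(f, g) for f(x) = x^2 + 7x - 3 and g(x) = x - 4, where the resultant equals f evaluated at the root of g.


For Res(f, x - c), we evaluate f at x = c.
f(4) = 4^2 + 7*4 - 3
= 16 + 28 - 3
= 44 - 3 = 41
Res(f, g) = 41

41


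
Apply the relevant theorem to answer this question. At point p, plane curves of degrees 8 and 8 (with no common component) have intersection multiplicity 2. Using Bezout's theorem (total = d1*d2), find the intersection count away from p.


By Bezout's theorem, the total intersection number is d1 * d2.
Total = 8 * 8 = 64
Intersection multiplicity at p = 2
Remaining intersections = 64 - 2 = 62

62


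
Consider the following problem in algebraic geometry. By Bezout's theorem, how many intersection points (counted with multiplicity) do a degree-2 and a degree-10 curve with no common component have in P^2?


Bezout's theorem states the intersection count equals the product of degrees.
Intersection count = 2 * 10 = 20

20


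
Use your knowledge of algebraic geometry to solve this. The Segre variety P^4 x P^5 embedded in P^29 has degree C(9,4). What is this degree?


The degree of the Segre variety P^4 x P^5 is C(m+n, m).
= C(9, 4)
= 126

126


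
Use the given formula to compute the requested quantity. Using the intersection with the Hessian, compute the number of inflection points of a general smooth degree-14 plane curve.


For a general smooth plane curve C of degree d, the inflection points are
the intersection of C with its Hessian curve, which has degree 3(d-2).
By Bezout, the total intersection number is d * 3(d-2) = 14 * 36 = 504.
For a general curve every flex is ordinary, so each contributes
multiplicity 1 to C·Hess(C), and the number of distinct inflection
points is 3d(d-2).
Inflection points = 3*14*(14-2) = 3*14*12 = 504

504


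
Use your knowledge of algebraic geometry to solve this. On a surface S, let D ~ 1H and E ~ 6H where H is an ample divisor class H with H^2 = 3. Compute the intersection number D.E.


Using bilinearity of the intersection pairing on a surface S:
(aH).(bH) = ab * (H.H)
We have H^2 = 3.
D.E = (1H).(6H) = 1*6*3
= 6*3
= 18

18


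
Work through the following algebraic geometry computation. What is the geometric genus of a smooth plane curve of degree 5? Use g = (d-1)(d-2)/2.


Using the genus formula for smooth plane curves:
g = (d-1)(d-2)/2
g = (5-1)(5-2)/2
g = 4*3/2
g = 12/2 = 6

6


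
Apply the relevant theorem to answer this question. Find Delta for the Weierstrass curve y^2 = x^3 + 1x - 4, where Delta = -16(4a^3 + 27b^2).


Compute each component:
4a^3 = 4*1^3 = 4*1 = 4
27b^2 = 27*(-4)^2 = 27*16 = 432
4a^3 + 27b^2 = 4 + 432 = 436
Delta = -16*436 = -6976

-6976


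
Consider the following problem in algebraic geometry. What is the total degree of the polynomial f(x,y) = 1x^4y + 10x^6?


Examine each term for its total degree (sum of exponents).
  Term '1x^4y' has total degree 4+1 = 5.
  Term '10x^6' has total degree 6+0 = 6.
The maximum total degree among all terms is 6.

6


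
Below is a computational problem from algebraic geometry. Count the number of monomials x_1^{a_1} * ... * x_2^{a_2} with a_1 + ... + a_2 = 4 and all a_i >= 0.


The number of degree-4 monomials in 2 variables is C(d+n-1, n-1).
= C(4+2-1, 2-1) = C(5, 1)
= 5

5


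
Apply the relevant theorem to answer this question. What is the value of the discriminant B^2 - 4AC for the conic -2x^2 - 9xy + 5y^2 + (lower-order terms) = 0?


The discriminant of a conic Ax^2 + Bxy + Cy^2 + ... = 0 is B^2 - 4AC.
B^2 = (-9)^2 = 81
4AC = 4*(-2)*5 = -40
Discriminant = 81 + 40 = 121

121


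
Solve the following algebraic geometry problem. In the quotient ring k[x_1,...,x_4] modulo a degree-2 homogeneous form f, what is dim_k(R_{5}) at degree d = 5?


For R = k[x_1,...,x_n]/(f) with f homogeneous of degree e:
The Hilbert series is (1 - t^e)/(1 - t)^n.
So h(d) = C(d+n-1, n-1) - C(d-e+n-1, n-1) for d >= e.
With n=4, e=2, d=5:
C(5+4-1, 4-1) = C(8, 3) = 56
C(5-2+4-1, 4-1) = C(6, 3) = 20
h(5) = 56 - 20 = 36

36


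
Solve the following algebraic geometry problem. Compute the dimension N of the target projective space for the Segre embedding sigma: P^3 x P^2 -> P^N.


The Segre embedding maps P^m x P^n into P^N via
all products of coordinates from each factor.
N = (m+1)(n+1) - 1
N = (3+1)(2+1) - 1
N = 4*3 - 1
N = 12 - 1 = 11

11


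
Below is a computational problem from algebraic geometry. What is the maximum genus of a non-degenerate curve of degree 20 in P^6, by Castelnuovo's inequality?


Castelnuovo's bound: write d - 1 = m(r-1) + epsilon with 0 <= epsilon < r-1.
d - 1 = 20 - 1 = 19
r - 1 = 6 - 1 = 5
19 = 3*5 + 4, so m = 3, epsilon = 4
pi(d, r) = m(m-1)(r-1)/2 + m*epsilon
= 3*2*5/2 + 3*4
= 30/2 + 12
= 15 + 12 = 27

27


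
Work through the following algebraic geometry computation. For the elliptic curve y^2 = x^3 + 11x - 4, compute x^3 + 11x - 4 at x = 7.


Compute x^3 + 11x - 4 at x = 7:
x^3 = 7^3 = 343
11*x = 11*7 = 77
Sum: 343 + 77 - 4 = 416

416


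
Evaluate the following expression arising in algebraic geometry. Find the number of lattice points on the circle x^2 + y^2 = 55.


Systematically check integer values of x where x^2 <= 55.
For each valid x, check if 55 - x^2 is a perfect square.
Total integer solutions found: 0

0


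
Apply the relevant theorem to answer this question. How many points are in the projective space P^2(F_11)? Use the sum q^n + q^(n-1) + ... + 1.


P^2(F_11) has (q^(n+1) - 1)/(q - 1) points.
= 11^2 + 11^1 + 11^0
= 121 + 11 + 1
= 133

133


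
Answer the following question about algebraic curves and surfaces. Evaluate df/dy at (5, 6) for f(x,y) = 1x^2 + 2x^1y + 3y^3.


df/dy = 2*x^1 + 3*3*y^2
At (5,6): 2*5^1 + 3*3*6^2
= 10 + 324
= 334

334


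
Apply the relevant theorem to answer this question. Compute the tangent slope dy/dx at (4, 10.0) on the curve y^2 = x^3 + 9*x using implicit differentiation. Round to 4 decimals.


Using implicit differentiation of y^2 = x^3 + 9*x:
2y * dy/dx = 3x^2 + 9
dy/dx = (3x^2 + 9)/(2y)
Numerator: 3*4^2 + 9 = 57
Denominator: 2*10.0 = 20.0
dy/dx = 57/20.0 = 2.8500

2.8500


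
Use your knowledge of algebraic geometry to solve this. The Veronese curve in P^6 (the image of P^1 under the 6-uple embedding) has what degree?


The rational normal curve in P^6 is the image of P^1 under the 6-uple Veronese.
A general hyperplane in P^6 pulls back to a degree-6 form on P^1, which has 6 zeros,
so the curve meets a general hyperplane in 6 points. Degree = 6.

6


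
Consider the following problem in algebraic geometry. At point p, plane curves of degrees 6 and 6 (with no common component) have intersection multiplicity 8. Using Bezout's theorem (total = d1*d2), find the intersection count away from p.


By Bezout's theorem, the total intersection number is d1 * d2.
Total = 6 * 6 = 36
Intersection multiplicity at p = 8
Remaining intersections = 36 - 8 = 28

28


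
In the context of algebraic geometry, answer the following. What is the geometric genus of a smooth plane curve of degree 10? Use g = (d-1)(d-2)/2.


Using the genus formula for smooth plane curves:
g = (d-1)(d-2)/2
g = (10-1)(10-2)/2
g = 9*8/2
g = 72/2 = 36

36


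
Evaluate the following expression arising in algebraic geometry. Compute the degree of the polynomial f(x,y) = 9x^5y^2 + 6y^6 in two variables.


Examine each term for its total degree (sum of exponents).
  Term '9x^5y^2' has total degree 5+2 = 7.
  Term '6y^6' has total degree 0+6 = 6.
The maximum total degree among all terms is 7.

7


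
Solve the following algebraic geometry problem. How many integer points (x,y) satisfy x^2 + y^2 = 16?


Systematically check integer values of x where x^2 <= 16.
For each valid x, check if 16 - x^2 is a perfect square.
x=0: 16 - 0 = 16, sqrt = 4 (valid)
x=4: 16 - 16 = 0, sqrt = 0 (valid)
Total integer solutions found: 4

4


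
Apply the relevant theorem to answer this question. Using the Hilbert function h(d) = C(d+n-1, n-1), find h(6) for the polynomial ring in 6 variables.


The Hilbert function for the polynomial ring in 6 variables is:
h(d) = C(d+n-1, n-1)
h(6) = C(6+6-1, 6-1) = C(11, 5)
= 11! / (5! * 6!)
= 462

462


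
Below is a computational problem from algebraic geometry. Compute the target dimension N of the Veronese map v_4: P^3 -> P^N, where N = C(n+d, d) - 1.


The Veronese embedding v_d: P^n -> P^N maps each point to all
degree-d monomials in n+1 homogeneous coordinates.
N = C(n+d, d) - 1
N = C(3+4, 4) - 1
N = C(7, 4) - 1
C(7, 4) = 35
N = 35 - 1 = 34

34


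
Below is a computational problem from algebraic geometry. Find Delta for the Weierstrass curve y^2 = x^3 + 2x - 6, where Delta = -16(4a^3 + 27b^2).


Compute each component:
4a^3 = 4*2^3 = 4*8 = 32
27b^2 = 27*(-6)^2 = 27*36 = 972
4a^3 + 27b^2 = 32 + 972 = 1004
Delta = -16*1004 = -16064

-16064


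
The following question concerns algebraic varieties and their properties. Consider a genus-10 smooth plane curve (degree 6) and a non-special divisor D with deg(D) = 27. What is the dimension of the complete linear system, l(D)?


First, compute the genus of a smooth plane curve of degree 6:
g = (d-1)(d-2)/2 = (6-1)(6-2)/2 = 10
For a non-special divisor D (i.e., h^1(D) = 0), Riemann-Roch gives:
l(D) = deg(D) - g + 1
Since deg(D) = 27 >= 2g - 1 = 19, D is non-special.
l(D) = 27 - 10 + 1 = 18

18


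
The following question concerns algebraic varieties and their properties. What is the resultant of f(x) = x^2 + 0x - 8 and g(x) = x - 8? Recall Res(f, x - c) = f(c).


For Res(f, x - c), we evaluate f at x = c.
f(8) = 8^2 + 0*8 - 8
= 64 + 0 - 8
= 64 - 8 = 56
Res(f, g) = 56

56


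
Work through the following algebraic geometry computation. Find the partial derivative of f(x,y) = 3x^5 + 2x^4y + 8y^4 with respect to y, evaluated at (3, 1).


df/dy = 2*x^4 + 4*8*y^3
At (3,1): 2*3^4 + 4*8*1^3
= 162 + 32
= 194

194


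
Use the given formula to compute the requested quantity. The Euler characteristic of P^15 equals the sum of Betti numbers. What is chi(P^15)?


The complex projective space P^15 has one cell in each even real dimension 0, 2, ..., 30.
The cohomology groups are H^{2k}(P^15) = Z for k = 0,...,15, and 0 otherwise.
Euler characteristic = sum of Betti numbers = 1 per even-dimensional cohomology group.
chi(P^15) = 15 + 1 = 16

16


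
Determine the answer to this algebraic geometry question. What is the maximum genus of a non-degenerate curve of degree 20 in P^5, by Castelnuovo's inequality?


Castelnuovo's bound: write d - 1 = m(r-1) + epsilon with 0 <= epsilon < r-1.
d - 1 = 20 - 1 = 19
r - 1 = 5 - 1 = 4
19 = 4*4 + 3, so m = 4, epsilon = 3
pi(d, r) = m(m-1)(r-1)/2 + m*epsilon
= 4*3*4/2 + 4*3
= 48/2 + 12
= 24 + 12 = 36

36


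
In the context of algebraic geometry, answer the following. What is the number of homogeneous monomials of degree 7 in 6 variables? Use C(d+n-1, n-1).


The number of degree-7 monomials in 6 variables is C(d+n-1, n-1).
= C(7+6-1, 6-1) = C(12, 5)
= 792

792


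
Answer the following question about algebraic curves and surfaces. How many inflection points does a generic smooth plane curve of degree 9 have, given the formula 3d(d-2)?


For a general smooth plane curve C of degree d, the inflection points are
the intersection of C with its Hessian curve, which has degree 3(d-2).
By Bezout, the total intersection number is d * 3(d-2) = 9 * 21 = 189.
For a general curve every flex is ordinary, so each contributes
multiplicity 1 to C·Hess(C), and the number of distinct inflection
points is 3d(d-2).
Inflection points = 3*9*(9-2) = 3*9*7 = 189

189


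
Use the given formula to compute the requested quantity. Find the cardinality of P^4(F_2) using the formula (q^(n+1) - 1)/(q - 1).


P^4(F_2) has (q^(n+1) - 1)/(q - 1) points.
= 2^4 + 2^3 + 2^2 + 2^1 + 2^0
= 16 + 8 + 4 + 2 + 1
= 31

31


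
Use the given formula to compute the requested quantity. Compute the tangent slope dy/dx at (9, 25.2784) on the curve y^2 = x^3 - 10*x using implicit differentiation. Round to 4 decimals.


Using implicit differentiation of y^2 = x^3 - 10*x:
2y * dy/dx = 3x^2 - 10
dy/dx = (3x^2 - 10)/(2y)
Numerator: 3*9^2 - 10 = 233
Denominator: 2*25.2784 = 50.5568
dy/dx = 233/50.5568 = 4.6087

4.6087


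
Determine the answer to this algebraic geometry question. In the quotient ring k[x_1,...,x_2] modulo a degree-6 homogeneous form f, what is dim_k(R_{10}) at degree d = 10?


For R = k[x_1,...,x_n]/(f) with f homogeneous of degree e:
The Hilbert series is (1 - t^e)/(1 - t)^n.
So h(d) = C(d+n-1, n-1) - C(d-e+n-1, n-1) for d >= e.
With n=2, e=6, d=10:
C(10+2-1, 2-1) = C(11, 1) = 11
C(10-6+2-1, 2-1) = C(5, 1) = 5
h(10) = 11 - 5 = 6

6


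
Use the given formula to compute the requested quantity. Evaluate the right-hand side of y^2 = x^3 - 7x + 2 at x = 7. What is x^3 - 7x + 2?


Compute x^3 - 7x + 2 at x = 7:
x^3 = 7^3 = 343
(-7)*x = (-7)*7 = -49
Sum: 343 - 49 + 2 = 296

296


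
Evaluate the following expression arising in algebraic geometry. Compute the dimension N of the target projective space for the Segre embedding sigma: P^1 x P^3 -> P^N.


The Segre embedding maps P^m x P^n into P^N via
all products of coordinates from each factor.
N = (m+1)(n+1) - 1
N = (1+1)(3+1) - 1
N = 2*4 - 1
N = 8 - 1 = 7

7


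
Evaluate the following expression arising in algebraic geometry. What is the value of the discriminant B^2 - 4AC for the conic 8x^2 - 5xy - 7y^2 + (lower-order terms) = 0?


The discriminant of a conic Ax^2 + Bxy + Cy^2 + ... = 0 is B^2 - 4AC.
B^2 = (-5)^2 = 25
4AC = 4*8*(-7) = -224
Discriminant = 25 + 224 = 249

249


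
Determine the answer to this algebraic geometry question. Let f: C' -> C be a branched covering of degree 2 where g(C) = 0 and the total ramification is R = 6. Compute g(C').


Riemann-Hurwitz formula: 2g' - 2 = d(2g - 2) + R
Given: d = 2, g = 0, R = 6
2g' - 2 = 2*(2*0 - 2) + 6
2g' - 2 = 2*(-2) + 6
2g' - 2 = -4 + 6 = 2
2g' = 4
g' = 2

2


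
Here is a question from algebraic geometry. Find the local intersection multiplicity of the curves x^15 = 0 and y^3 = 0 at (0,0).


The intersection multiplicity of V(x^a) and V(y^b) at the origin is:
I(O; V(x^15), V(y^3)) = dim_k(k[x,y]/(x^15, y^3))
A basis for k[x,y]/(x^15, y^3) is the set of monomials x^i * y^j
where 0 <= i < 15 and 0 <= j < 3.
The number of such monomials is 15 * 3 = 45

45


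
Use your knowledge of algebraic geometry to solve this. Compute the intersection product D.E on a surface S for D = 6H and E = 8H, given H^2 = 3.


Using bilinearity of the intersection pairing on a surface S:
(aH).(bH) = ab * (H.H)
We have H^2 = 3.
D.E = (6H).(8H) = 6*8*3
= 48*3
= 144

144


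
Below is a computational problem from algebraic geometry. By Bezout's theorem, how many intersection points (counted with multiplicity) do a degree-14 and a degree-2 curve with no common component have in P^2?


Bezout's theorem states the intersection count equals the product of degrees.
Intersection count = 14 * 2 = 28

28


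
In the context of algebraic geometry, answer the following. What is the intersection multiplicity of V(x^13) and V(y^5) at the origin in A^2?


The intersection multiplicity of V(x^a) and V(y^b) at the origin is:
I(O; V(x^13), V(y^5)) = dim_k(k[x,y]/(x^13, y^5))
A basis for k[x,y]/(x^13, y^5) is the set of monomials x^i * y^j
where 0 <= i < 13 and 0 <= j < 5.
The number of such monomials is 13 * 5 = 65

65


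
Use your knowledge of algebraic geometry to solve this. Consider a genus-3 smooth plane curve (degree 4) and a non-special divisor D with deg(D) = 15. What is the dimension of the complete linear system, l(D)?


First, compute the genus of a smooth plane curve of degree 4:
g = (d-1)(d-2)/2 = (4-1)(4-2)/2 = 3
For a non-special divisor D (i.e., h^1(D) = 0), Riemann-Roch gives:
l(D) = deg(D) - g + 1
Since deg(D) = 15 >= 2g - 1 = 5, D is non-special.
l(D) = 15 - 3 + 1 = 13

13


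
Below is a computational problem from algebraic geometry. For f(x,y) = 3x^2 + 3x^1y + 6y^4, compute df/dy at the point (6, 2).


df/dy = 3*x^1 + 4*6*y^3
At (6,2): 3*6^1 + 4*6*2^3
= 18 + 192
= 210

210


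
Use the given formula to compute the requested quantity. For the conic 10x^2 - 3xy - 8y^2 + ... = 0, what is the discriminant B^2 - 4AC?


The discriminant of a conic Ax^2 + Bxy + Cy^2 + ... = 0 is B^2 - 4AC.
B^2 = (-3)^2 = 9
4AC = 4*10*(-8) = -320
Discriminant = 9 + 320 = 329

329


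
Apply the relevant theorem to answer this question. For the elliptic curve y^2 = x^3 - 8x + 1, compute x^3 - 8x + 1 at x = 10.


Compute x^3 - 8x + 1 at x = 10:
x^3 = 10^3 = 1000
(-8)*x = (-8)*10 = -80
Sum: 1000 - 80 + 1 = 921

921


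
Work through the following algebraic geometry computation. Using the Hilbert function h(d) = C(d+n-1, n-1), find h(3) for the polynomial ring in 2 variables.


The Hilbert function for the polynomial ring in 2 variables is:
h(d) = C(d+n-1, n-1)
h(3) = C(3+2-1, 2-1) = C(4, 1)
= 4! / (1! * 3!)
= 4

4


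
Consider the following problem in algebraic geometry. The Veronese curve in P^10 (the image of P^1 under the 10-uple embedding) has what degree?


The rational normal curve in P^10 is the image of P^1 under the 10-uple Veronese.
A general hyperplane in P^10 pulls back to a degree-10 form on P^1, which has 10 zeros,
so the curve meets a general hyperplane in 10 points. Degree = 10.

10


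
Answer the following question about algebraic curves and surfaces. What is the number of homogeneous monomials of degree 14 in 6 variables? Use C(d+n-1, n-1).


The number of degree-14 monomials in 6 variables is C(d+n-1, n-1).
= C(14+6-1, 6-1) = C(19, 5)
= 11628

11628


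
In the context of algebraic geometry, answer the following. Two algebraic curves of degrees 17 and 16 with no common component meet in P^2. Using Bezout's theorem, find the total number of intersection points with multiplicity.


Bezout's theorem states the intersection count equals the product of degrees.
Intersection count = 17 * 16 = 272

272


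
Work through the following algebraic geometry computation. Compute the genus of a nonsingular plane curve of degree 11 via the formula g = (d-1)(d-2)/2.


Using the genus formula for smooth plane curves:
g = (d-1)(d-2)/2
g = (11-1)(11-2)/2
g = 10*9/2
g = 90/2 = 45

45


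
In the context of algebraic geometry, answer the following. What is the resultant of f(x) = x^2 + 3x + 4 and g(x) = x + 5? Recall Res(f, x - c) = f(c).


For Res(f, x - c), we evaluate f at x = c.
f(-5) = (-5)^2 + 3*(-5) + 4
= 25 - 15 + 4
= 10 + 4 = 14
Res(f, g) = 14

14


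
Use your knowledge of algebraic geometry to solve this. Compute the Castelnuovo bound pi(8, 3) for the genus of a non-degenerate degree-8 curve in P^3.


Castelnuovo's bound: write d - 1 = m(r-1) + epsilon with 0 <= epsilon < r-1.
d - 1 = 8 - 1 = 7
r - 1 = 3 - 1 = 2
7 = 3*2 + 1, so m = 3, epsilon = 1
pi(d, r) = m(m-1)(r-1)/2 + m*epsilon
= 3*2*2/2 + 3*1
= 12/2 + 3
= 6 + 3 = 9

9


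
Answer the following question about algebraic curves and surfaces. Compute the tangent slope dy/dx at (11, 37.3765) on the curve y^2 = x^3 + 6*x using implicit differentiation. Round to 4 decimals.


Using implicit differentiation of y^2 = x^3 + 6*x:
2y * dy/dx = 3x^2 + 6
dy/dx = (3x^2 + 6)/(2y)
Numerator: 3*11^2 + 6 = 369
Denominator: 2*37.3765 = 74.753
dy/dx = 369/74.753 = 4.9363

4.9363


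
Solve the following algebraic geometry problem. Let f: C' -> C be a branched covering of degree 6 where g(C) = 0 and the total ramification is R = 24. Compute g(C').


Riemann-Hurwitz formula: 2g' - 2 = d(2g - 2) + R
Given: d = 6, g = 0, R = 24
2g' - 2 = 6*(2*0 - 2) + 24
2g' - 2 = 6*(-2) + 24
2g' - 2 = -12 + 24 = 12
2g' = 14
g' = 7

7


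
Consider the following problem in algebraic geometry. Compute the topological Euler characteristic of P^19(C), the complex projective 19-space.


The complex projective space P^19 has one cell in each even real dimension 0, 2, ..., 38.
The cohomology groups are H^{2k}(P^19) = Z for k = 0,...,19, and 0 otherwise.
Euler characteristic = sum of Betti numbers = 1 per even-dimensional cohomology group.
chi(P^19) = 19 + 1 = 20

20


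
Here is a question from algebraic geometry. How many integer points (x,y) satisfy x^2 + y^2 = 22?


Systematically check integer values of x where x^2 <= 22.
For each valid x, check if 22 - x^2 is a perfect square.
Total integer solutions found: 0

0


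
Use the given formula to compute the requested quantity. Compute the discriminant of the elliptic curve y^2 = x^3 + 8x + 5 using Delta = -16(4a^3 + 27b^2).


Compute each component:
4a^3 = 4*8^3 = 4*512 = 2048
27b^2 = 27*5^2 = 27*25 = 675
4a^3 + 27b^2 = 2048 + 675 = 2723
Delta = -16*2723 = -43568

-43568


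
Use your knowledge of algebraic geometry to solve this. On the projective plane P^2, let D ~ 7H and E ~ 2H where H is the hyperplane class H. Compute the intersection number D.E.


Using bilinearity of the intersection pairing on the projective plane P^2:
(aH).(bH) = ab * (H.H)
We have H^2 = 1 (Bezout).
D.E = (7H).(2H) = 7*2*1
= 14*1
= 14

14


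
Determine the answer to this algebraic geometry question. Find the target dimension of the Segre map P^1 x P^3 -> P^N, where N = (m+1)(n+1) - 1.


The Segre embedding maps P^m x P^n into P^N via
all products of coordinates from each factor.
N = (m+1)(n+1) - 1
N = (1+1)(3+1) - 1
N = 2*4 - 1
N = 8 - 1 = 7

7


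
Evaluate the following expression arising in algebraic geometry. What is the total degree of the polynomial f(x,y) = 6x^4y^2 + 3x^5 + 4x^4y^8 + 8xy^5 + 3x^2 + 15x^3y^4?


Examine each term for its total degree (sum of exponents).
  Term '6x^4y^2' has total degree 4+2 = 6.
  Term '3x^5' has total degree 5+0 = 5.
  Term '4x^4y^8' has total degree 4+8 = 12.
  Term '8xy^5' has total degree 1+5 = 6.
  Term '3x^2' has total degree 2+0 = 2.
  Term '15x^3y^4' has total degree 3+4 = 7.
The maximum total degree among all terms is 12.

12


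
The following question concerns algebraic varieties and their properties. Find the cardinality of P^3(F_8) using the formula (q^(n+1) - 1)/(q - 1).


P^3(F_8) has (q^(n+1) - 1)/(q - 1) points.
= 8^3 + 8^2 + 8^1 + 8^0
= 512 + 64 + 8 + 1
= 585

585


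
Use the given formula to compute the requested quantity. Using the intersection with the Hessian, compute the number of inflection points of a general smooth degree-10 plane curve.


For a general smooth plane curve C of degree d, the inflection points are
the intersection of C with its Hessian curve, which has degree 3(d-2).
By Bezout, the total intersection number is d * 3(d-2) = 10 * 24 = 240.
For a general curve every flex is ordinary, so each contributes
multiplicity 1 to C·Hess(C), and the number of distinct inflection
points is 3d(d-2).
Inflection points = 3*10*(10-2) = 3*10*8 = 240

240


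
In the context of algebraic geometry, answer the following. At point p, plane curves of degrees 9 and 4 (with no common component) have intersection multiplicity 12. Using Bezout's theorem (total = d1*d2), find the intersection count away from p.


By Bezout's theorem, the total intersection number is d1 * d2.
Total = 9 * 4 = 36
Intersection multiplicity at p = 12
Remaining intersections = 36 - 12 = 24

24


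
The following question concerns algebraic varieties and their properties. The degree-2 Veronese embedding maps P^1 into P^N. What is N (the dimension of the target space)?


The Veronese embedding v_d: P^n -> P^N maps each point to all
degree-d monomials in n+1 homogeneous coordinates.
N = C(n+d, d) - 1
N = C(1+2, 2) - 1
N = C(3, 2) - 1
C(3, 2) = 3
N = 3 - 1 = 2

2


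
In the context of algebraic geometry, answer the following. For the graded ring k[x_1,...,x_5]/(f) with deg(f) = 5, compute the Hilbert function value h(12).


For R = k[x_1,...,x_n]/(f) with f homogeneous of degree e:
The Hilbert series is (1 - t^e)/(1 - t)^n.
So h(d) = C(d+n-1, n-1) - C(d-e+n-1, n-1) for d >= e.
With n=5, e=5, d=12:
C(12+5-1, 5-1) = C(16, 4) = 1820
C(12-5+5-1, 5-1) = C(11, 4) = 330
h(12) = 1820 - 330 = 1490

1490


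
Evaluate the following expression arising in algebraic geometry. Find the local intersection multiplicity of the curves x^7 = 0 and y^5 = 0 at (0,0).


The intersection multiplicity of V(x^a) and V(y^b) at the origin is:
I(O; V(x^7), V(y^5)) = dim_k(k[x,y]/(x^7, y^5))
A basis for k[x,y]/(x^7, y^5) is the set of monomials x^i * y^j
where 0 <= i < 7 and 0 <= j < 5.
The number of such monomials is 7 * 5 = 35

35


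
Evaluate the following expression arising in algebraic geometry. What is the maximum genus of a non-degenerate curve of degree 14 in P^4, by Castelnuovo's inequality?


Castelnuovo's bound: write d - 1 = m(r-1) + epsilon with 0 <= epsilon < r-1.
d - 1 = 14 - 1 = 13
r - 1 = 4 - 1 = 3
13 = 4*3 + 1, so m = 4, epsilon = 1
pi(d, r) = m(m-1)(r-1)/2 + m*epsilon
= 4*3*3/2 + 4*1
= 36/2 + 4
= 18 + 4 = 22

22


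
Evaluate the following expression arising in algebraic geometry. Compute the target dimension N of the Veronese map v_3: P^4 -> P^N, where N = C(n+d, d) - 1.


The Veronese embedding v_d: P^n -> P^N maps each point to all
degree-d monomials in n+1 homogeneous coordinates.
N = C(n+d, d) - 1
N = C(4+3, 3) - 1
N = C(7, 3) - 1
C(7, 3) = 35
N = 35 - 1 = 34

34
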